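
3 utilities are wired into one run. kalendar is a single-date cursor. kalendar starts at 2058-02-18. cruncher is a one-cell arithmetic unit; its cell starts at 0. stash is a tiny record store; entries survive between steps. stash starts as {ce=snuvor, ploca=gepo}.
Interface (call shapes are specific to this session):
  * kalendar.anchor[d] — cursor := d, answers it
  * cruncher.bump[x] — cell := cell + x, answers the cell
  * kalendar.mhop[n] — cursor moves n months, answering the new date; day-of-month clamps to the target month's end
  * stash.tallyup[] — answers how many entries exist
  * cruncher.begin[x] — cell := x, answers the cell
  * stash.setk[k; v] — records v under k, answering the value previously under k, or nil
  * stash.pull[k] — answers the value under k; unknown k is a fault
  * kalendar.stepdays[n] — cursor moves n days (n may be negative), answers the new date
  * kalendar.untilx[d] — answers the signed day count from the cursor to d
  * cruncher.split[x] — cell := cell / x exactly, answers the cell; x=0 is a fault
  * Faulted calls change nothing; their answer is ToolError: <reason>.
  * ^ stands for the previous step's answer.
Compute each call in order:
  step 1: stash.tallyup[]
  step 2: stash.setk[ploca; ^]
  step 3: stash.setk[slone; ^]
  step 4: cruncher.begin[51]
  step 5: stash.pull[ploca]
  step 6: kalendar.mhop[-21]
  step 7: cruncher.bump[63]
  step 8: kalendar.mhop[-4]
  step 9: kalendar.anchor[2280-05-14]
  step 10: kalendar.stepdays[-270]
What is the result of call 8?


CALL tallyup[]
RET  2
CALL setk[k: ploca; v: ^]
RET  gepo
CALL setk[k: slone; v: ^]
RET  nil
CALL begin[x: 51]
RET  51
CALL pull[k: ploca]
RET  2
CALL mhop[n: -21]
RET  2056-05-18
CALL bump[x: 63]
RET  114
CALL mhop[n: -4]
RET  2056-01-18
CALL anchor[d: 2280-05-14]
RET  2280-05-14
CALL stepdays[n: -270]
RET  2279-08-18

Answer: 2056-01-18


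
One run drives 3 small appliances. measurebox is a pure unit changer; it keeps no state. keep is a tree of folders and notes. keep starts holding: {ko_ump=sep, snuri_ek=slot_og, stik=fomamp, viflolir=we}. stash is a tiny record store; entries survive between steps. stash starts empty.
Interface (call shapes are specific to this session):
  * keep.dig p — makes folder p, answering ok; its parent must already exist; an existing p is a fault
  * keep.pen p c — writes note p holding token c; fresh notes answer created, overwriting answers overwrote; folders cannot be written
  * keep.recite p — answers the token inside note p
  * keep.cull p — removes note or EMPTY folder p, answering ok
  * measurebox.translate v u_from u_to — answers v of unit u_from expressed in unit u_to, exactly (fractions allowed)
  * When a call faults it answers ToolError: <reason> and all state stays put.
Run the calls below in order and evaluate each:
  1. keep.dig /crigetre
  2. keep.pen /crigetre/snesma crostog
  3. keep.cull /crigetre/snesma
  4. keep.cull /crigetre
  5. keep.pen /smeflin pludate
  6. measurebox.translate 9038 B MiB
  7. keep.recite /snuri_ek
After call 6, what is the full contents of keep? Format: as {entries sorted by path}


==> keep.dig(/crigetre)
<== ok
==> keep.pen(/crigetre/snesma, crostog)
<== created
==> keep.cull(/crigetre/snesma)
<== ok
==> keep.cull(/crigetre)
<== ok
==> keep.pen(/smeflin, pludate)
<== created
==> measurebox.translate(9038, B, MiB)
<== 4519/524288
==> keep.recite(/snuri_ek)
<== slot_og

Answer: {ko_ump=sep, smeflin=pludate, snuri_ek=slot_og, stik=fomamp, viflolir=we}


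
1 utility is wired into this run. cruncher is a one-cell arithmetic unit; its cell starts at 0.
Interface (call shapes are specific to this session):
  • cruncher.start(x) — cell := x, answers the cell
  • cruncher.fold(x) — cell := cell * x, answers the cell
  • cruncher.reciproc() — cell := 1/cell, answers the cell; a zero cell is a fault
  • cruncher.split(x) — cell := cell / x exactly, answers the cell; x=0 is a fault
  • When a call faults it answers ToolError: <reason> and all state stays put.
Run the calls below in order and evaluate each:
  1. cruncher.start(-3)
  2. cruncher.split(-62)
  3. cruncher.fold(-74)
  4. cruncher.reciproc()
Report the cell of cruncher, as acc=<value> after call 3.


Answer: acc=-111/31

Derivation:
% 1. cruncher.start(x='-3') : -3
% 2. cruncher.split(x='-62') : 3/62
% 3. cruncher.fold(x='-74') : -111/31
% 4. cruncher.reciproc() : -31/111


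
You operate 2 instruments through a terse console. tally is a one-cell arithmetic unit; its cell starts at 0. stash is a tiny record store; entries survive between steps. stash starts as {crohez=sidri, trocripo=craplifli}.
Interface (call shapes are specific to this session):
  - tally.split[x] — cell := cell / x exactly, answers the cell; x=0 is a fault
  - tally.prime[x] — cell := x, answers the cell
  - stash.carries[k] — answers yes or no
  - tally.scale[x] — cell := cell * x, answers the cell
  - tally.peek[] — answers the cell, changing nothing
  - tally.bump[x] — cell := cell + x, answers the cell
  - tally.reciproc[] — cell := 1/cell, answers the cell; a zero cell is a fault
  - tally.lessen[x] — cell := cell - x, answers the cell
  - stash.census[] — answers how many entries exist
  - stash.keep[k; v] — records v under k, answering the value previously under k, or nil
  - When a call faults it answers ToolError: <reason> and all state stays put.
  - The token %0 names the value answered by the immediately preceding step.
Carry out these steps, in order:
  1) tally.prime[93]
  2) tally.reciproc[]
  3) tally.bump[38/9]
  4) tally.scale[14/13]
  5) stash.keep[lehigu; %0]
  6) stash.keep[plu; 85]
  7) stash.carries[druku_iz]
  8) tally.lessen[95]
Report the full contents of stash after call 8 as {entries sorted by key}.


>>> prime x='93'
:: 93
>>> reciproc
:: 1/93
>>> bump x='38/9'
:: 1181/279
>>> scale x='14/13'
:: 16534/3627
>>> keep k='lehigu' v='%0'
:: nil
>>> keep k='plu' v='85'
:: nil
>>> carries k='druku_iz'
:: no
>>> lessen x='95'
:: -328031/3627

Answer: {crohez=sidri, lehigu=16534/3627, plu=85, trocripo=craplifli}


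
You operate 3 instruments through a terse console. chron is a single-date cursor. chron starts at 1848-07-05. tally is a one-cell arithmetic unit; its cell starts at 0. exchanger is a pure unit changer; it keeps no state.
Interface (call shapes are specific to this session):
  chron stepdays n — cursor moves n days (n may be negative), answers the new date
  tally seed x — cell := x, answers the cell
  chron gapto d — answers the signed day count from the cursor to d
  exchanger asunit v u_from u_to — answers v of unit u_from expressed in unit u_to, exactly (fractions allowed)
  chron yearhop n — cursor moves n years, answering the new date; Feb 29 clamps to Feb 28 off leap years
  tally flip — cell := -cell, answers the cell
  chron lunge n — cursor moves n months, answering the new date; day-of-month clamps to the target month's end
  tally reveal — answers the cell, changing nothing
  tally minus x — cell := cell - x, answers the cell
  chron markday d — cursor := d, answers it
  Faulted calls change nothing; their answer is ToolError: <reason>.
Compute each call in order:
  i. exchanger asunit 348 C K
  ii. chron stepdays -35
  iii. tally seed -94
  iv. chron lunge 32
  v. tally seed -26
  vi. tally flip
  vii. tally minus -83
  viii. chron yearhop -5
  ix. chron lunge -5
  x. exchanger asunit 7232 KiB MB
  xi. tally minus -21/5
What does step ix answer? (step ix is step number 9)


I call exchanger asunit on 348, C, K, yielding 12423/20.
Using chron stepdays on -35, — result: 1848-05-31.
Invoking tally seed on -94, and observe -94.
I invoke chron lunge on 32, which returns 1851-01-31.
I call tally seed on -26, — result: -26.
Calling tally flip(), — result: 26.
I call tally minus on -83: 109.
Calling chron yearhop on -5, → 1846-01-31.
I call chron lunge on -5: 1845-08-31.
I try exchanger asunit on 7232, KiB, MB, → 115712/15625.
Using tally minus on -21/5, → 566/5.

Answer: 1845-08-31


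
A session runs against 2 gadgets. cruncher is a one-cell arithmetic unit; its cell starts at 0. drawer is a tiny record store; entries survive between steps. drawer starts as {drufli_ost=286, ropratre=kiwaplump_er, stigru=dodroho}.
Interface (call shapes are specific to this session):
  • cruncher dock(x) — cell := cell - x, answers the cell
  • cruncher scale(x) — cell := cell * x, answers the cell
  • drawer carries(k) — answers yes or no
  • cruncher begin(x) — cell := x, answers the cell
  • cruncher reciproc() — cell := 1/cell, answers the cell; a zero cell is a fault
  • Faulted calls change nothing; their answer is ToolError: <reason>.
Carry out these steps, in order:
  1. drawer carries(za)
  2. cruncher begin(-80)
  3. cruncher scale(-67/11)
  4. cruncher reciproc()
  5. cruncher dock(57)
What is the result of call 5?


Answer: -305509/5360

Derivation:
> drawer carries k: za
= no
> cruncher begin x: -80
= -80
> cruncher scale x: -67/11
= 5360/11
> cruncher reciproc
= 11/5360
> cruncher dock x: 57
= -305509/5360


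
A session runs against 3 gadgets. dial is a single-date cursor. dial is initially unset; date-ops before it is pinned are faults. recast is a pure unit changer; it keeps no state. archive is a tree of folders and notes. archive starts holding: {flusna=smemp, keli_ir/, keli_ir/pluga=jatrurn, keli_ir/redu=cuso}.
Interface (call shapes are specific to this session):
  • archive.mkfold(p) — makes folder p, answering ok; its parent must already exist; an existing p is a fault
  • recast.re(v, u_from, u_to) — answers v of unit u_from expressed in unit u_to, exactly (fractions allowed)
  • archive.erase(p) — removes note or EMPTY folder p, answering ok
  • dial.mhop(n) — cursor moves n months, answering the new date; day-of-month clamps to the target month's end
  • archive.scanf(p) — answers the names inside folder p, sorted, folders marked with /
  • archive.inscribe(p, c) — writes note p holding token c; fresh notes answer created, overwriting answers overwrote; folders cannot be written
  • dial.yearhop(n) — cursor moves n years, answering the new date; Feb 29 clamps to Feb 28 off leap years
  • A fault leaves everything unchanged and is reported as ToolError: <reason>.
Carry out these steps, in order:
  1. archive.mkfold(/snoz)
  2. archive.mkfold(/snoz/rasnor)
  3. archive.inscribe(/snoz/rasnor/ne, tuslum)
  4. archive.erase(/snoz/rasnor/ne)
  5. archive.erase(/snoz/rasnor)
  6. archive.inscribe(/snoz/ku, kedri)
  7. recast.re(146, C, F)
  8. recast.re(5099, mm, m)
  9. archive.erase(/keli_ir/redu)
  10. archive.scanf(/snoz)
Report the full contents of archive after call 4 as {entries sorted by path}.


;; 1. mkfold(p=/snoz) => ok
;; 2. mkfold(p=/snoz/rasnor) => ok
;; 3. inscribe(p=/snoz/rasnor/ne, c=tuslum) => created
;; 4. erase(p=/snoz/rasnor/ne) => ok
;; 5. erase(p=/snoz/rasnor) => ok
;; 6. inscribe(p=/snoz/ku, c=kedri) => created
;; 7. re(v=146, u_from=C, u_to=F) => 1474/5
;; 8. re(v=5099, u_from=mm, u_to=m) => 5099/1000
;; 9. erase(p=/keli_ir/redu) => ok
;; 10. scanf(p=/snoz) => [ku]

Answer: {flusna=smemp, keli_ir/, keli_ir/pluga=jatrurn, keli_ir/redu=cuso, snoz/, snoz/rasnor/}


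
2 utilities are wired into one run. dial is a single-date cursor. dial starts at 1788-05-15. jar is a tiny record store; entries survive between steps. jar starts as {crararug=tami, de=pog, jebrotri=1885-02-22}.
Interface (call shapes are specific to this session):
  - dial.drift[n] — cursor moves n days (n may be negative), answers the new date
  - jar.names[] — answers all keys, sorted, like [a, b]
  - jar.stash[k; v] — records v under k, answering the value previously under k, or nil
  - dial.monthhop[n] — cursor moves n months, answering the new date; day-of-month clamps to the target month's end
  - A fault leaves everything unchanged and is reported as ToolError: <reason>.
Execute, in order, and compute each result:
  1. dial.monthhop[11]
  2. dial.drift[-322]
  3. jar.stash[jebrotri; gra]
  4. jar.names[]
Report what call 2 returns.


Then dial.monthhop on 11, and get 1789-04-15.
Invoking dial.drift on -322, which returns 1788-05-28.
I invoke jar.stash on jebrotri, gra, → 1885-02-22.
I use jar.names, which returns [crararug, de, jebrotri].

Answer: 1788-05-28


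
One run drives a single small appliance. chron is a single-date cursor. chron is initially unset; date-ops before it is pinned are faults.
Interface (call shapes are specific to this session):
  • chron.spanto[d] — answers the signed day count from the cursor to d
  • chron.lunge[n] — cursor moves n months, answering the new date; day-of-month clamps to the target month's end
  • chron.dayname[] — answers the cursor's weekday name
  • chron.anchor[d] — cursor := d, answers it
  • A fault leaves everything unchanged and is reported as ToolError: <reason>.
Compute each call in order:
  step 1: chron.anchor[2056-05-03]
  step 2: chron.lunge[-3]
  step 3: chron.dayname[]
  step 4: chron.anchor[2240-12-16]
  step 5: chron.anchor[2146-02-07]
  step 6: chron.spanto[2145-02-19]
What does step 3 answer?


-> anchor(d: 2056-05-03)
<- 2056-05-03
-> lunge(n: -3)
<- 2056-02-03
-> dayname()
<- Thursday
-> anchor(d: 2240-12-16)
<- 2240-12-16
-> anchor(d: 2146-02-07)
<- 2146-02-07
-> spanto(d: 2145-02-19)
<- -353

Answer: Thursday


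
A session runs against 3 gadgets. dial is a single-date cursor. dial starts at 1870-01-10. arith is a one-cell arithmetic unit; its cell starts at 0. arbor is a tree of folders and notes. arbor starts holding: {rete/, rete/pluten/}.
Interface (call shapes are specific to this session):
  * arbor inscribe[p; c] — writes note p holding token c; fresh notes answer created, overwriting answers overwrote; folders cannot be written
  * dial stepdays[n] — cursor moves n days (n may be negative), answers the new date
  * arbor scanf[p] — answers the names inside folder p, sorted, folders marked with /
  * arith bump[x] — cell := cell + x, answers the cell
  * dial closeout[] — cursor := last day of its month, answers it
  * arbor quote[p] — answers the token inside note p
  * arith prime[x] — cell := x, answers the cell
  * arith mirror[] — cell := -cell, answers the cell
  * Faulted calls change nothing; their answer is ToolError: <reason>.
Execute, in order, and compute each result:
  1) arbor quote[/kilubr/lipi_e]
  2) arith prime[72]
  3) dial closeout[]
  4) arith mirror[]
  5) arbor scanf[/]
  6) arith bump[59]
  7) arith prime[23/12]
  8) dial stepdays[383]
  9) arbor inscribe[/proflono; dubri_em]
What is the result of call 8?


Answer: 1871-02-18

Derivation:
> arbor quote p='/kilubr/lipi_e'
  ToolError: not found
> arith prime x='72'
  72
> dial closeout
  1870-01-31
> arith mirror
  -72
> arbor scanf p='/'
  [rete/]
> arith bump x='59'
  -13
> arith prime x='23/12'
  23/12
> dial stepdays n='383'
  1871-02-18
> arbor inscribe p='/proflono' c='dubri_em'
  created


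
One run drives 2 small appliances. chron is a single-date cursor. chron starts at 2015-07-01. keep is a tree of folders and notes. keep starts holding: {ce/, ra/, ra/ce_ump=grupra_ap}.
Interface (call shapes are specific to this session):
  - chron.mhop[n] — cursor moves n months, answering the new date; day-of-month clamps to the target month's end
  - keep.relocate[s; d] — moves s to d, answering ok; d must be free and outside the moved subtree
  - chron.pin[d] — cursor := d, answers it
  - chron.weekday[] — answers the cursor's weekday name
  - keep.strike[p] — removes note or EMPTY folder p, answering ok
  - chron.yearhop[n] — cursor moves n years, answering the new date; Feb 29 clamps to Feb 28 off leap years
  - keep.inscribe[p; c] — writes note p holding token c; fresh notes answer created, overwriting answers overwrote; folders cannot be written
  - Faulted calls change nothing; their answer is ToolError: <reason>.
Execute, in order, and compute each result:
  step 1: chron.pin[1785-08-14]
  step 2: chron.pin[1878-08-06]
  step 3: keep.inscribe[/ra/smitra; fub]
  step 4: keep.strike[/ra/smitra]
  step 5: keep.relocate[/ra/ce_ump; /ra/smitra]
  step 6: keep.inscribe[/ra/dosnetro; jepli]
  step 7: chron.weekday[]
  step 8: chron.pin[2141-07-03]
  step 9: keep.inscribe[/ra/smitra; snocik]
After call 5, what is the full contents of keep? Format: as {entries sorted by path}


·→ chron.pin(1785-08-14)
·← 1785-08-14
·→ chron.pin(1878-08-06)
·← 1878-08-06
·→ keep.inscribe(/ra/smitra, fub)
·← created
·→ keep.strike(/ra/smitra)
·← ok
·→ keep.relocate(/ra/ce_ump, /ra/smitra)
·← ok
·→ keep.inscribe(/ra/dosnetro, jepli)
·← created
·→ chron.weekday()
·← Tuesday
·→ chron.pin(2141-07-03)
·← 2141-07-03
·→ keep.inscribe(/ra/smitra, snocik)
·← overwrote

Answer: {ce/, ra/, ra/smitra=grupra_ap}


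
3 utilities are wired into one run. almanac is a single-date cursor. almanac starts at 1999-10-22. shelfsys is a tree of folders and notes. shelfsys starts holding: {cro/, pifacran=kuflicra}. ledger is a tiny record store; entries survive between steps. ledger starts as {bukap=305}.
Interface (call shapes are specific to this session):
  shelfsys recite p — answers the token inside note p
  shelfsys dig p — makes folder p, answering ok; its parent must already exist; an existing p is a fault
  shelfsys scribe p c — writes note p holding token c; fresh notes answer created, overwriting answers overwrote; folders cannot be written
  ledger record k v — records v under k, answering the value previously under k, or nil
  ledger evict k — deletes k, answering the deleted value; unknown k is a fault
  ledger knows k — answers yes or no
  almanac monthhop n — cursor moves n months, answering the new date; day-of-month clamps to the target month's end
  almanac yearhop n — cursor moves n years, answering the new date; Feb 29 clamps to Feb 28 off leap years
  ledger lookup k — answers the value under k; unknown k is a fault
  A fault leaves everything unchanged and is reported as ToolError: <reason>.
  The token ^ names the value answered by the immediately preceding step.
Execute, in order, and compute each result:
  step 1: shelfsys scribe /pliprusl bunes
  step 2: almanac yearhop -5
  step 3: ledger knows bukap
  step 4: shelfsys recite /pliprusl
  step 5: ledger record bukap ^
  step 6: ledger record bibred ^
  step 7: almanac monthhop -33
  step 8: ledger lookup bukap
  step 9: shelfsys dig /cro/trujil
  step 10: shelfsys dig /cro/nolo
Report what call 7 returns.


Answer: 1992-01-22

Derivation:
Calling shelfsys scribe using p=/pliprusl, c=bunes, → created.
I call almanac yearhop using n=-5, yielding 1994-10-22.
Next I call ledger knows using k=bukap, → yes.
Then shelfsys recite using p=/pliprusl, yielding bunes.
I try ledger record using k=bukap, v=^, and get 305.
Now I run ledger record using k=bibred, v=^, and observe nil.
I use almanac monthhop using n=-33, and see 1992-01-22.
Now I run ledger lookup using k=bukap, yielding bunes.
I use shelfsys dig using p=/cro/trujil, and see ok.
Then shelfsys dig using p=/cro/nolo, — result: ok.


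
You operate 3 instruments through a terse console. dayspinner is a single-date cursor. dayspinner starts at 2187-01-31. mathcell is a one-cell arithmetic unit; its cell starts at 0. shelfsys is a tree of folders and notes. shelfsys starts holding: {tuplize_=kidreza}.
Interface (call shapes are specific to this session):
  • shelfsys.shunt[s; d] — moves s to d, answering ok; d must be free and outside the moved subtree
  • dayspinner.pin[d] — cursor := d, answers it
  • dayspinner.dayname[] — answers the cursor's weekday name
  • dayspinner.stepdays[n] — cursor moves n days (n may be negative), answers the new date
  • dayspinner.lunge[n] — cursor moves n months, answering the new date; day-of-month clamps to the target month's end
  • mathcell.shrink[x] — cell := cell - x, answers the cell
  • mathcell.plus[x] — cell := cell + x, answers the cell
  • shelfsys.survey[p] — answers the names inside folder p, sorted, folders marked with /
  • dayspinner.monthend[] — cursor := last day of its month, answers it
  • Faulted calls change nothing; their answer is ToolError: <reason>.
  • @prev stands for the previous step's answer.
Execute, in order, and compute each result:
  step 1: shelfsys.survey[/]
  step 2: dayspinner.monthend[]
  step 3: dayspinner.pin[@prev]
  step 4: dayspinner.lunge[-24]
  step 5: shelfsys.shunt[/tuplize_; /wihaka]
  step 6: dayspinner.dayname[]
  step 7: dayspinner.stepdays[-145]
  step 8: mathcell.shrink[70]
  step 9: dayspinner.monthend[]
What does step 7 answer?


Answer: 2184-09-08

Derivation:
Do: survey[p='/']
See: [tuplize_]
Do: monthend[]
See: 2187-01-31
Do: pin[d='@prev']
See: 2187-01-31
Do: lunge[n='-24']
See: 2185-01-31
Do: shunt[s='/tuplize_'; d='/wihaka']
See: ok
Do: dayname[]
See: Monday
Do: stepdays[n='-145']
See: 2184-09-08
Do: shrink[x='70']
See: -70
Do: monthend[]
See: 2184-09-30


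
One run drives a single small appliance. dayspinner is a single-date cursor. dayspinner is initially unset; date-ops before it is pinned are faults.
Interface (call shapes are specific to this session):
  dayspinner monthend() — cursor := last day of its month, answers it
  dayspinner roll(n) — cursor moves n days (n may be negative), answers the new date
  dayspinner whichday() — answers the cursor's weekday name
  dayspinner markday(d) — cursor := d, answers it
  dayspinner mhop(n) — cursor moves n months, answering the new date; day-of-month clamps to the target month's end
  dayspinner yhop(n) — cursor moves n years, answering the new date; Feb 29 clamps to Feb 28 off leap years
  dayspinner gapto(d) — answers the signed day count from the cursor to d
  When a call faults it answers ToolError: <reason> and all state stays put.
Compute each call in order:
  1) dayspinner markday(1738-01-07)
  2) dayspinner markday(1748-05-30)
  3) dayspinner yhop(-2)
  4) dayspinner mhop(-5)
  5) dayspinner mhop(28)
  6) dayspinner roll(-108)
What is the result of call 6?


Answer: 1748-01-13

Derivation:
-> dayspinner markday(1738-01-07)
<- 1738-01-07
-> dayspinner markday(1748-05-30)
<- 1748-05-30
-> dayspinner yhop(-2)
<- 1746-05-30
-> dayspinner mhop(-5)
<- 1745-12-30
-> dayspinner mhop(28)
<- 1748-04-30
-> dayspinner roll(-108)
<- 1748-01-13


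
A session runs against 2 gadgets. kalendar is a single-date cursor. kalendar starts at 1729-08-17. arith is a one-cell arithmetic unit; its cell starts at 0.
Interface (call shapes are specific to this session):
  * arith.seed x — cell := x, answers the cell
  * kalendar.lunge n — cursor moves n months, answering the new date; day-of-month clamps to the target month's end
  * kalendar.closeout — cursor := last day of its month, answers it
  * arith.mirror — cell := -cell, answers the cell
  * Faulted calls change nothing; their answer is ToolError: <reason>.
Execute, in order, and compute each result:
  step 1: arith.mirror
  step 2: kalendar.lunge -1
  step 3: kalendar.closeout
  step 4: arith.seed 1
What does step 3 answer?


Do: arith.mirror[]
See: 0
Do: kalendar.lunge[-1]
See: 1729-07-17
Do: kalendar.closeout[]
See: 1729-07-31
Do: arith.seed[1]
See: 1

Answer: 1729-07-31


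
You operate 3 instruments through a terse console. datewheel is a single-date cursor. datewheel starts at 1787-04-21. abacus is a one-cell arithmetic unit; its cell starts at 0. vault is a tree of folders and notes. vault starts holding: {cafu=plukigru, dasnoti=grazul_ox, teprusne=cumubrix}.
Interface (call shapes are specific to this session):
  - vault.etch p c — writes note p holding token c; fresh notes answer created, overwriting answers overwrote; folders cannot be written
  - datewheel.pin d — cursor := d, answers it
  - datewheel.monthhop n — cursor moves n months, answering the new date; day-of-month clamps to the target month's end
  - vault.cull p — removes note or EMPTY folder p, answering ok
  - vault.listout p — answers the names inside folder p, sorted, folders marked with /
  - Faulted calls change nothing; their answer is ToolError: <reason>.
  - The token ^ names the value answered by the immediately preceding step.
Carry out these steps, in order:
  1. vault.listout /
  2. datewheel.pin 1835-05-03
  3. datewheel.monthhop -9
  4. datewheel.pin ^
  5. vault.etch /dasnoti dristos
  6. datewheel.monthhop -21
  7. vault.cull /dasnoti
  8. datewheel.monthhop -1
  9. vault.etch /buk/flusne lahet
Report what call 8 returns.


> listout p=/
  [cafu, dasnoti, teprusne]
> pin d=1835-05-03
  1835-05-03
> monthhop n=-9
  1834-08-03
> pin d=^
  1834-08-03
> etch p=/dasnoti c=dristos
  overwrote
> monthhop n=-21
  1832-11-03
> cull p=/dasnoti
  ok
> monthhop n=-1
  1832-10-03
> etch p=/buk/flusne c=lahet
  ToolError: no parent

Answer: 1832-10-03


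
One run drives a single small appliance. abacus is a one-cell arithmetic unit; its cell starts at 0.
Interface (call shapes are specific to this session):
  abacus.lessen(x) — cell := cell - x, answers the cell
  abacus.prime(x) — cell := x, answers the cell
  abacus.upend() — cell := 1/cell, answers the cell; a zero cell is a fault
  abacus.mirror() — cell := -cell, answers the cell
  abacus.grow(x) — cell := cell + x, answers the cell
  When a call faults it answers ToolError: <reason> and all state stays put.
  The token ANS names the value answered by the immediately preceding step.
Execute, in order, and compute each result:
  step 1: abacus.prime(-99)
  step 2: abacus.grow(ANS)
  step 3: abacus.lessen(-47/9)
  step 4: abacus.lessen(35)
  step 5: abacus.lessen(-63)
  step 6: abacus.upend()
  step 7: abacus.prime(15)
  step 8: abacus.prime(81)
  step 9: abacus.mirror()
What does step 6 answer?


I use prime passing x→-99, → -99.
Now I run grow passing x→ANS, which returns -198.
Invoking lessen passing x→-47/9, which returns -1735/9.
I call lessen passing x→35, giving -2050/9.
I call lessen passing x→-63, and see -1483/9.
I run upend, yielding -9/1483.
I try prime passing x→15: 15.
I run prime passing x→81, — result: 81.
Then mirror, yielding -81.

Answer: -9/1483


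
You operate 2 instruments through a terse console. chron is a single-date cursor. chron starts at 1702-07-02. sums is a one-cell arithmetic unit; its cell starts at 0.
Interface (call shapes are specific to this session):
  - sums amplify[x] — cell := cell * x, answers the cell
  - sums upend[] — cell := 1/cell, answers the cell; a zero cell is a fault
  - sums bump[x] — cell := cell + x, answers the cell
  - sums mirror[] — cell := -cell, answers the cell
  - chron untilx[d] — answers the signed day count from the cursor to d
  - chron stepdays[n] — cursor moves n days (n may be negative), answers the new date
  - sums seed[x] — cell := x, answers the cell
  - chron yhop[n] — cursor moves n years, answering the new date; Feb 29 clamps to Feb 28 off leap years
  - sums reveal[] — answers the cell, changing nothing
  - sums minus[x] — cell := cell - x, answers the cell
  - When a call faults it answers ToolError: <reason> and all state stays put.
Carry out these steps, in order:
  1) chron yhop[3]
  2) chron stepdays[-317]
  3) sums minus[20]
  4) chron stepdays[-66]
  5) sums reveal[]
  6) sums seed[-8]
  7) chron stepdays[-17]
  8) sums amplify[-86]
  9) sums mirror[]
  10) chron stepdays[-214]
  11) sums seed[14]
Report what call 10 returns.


I run chron yhop on 3, yielding 1705-07-02.
Next I call chron stepdays on -317: 1704-08-19.
Then sums minus on 20, — result: -20.
Invoking chron stepdays on -66, and get 1704-06-14.
Using sums reveal(), → -20.
I run sums seed on -8, yielding -8.
I try chron stepdays on -17, — result: 1704-05-28.
Calling sums amplify on -86, giving 688.
Calling sums mirror(), and see -688.
I use chron stepdays on -214, and observe 1703-10-27.
Now I run sums seed on 14, yielding 14.

Answer: 1703-10-27


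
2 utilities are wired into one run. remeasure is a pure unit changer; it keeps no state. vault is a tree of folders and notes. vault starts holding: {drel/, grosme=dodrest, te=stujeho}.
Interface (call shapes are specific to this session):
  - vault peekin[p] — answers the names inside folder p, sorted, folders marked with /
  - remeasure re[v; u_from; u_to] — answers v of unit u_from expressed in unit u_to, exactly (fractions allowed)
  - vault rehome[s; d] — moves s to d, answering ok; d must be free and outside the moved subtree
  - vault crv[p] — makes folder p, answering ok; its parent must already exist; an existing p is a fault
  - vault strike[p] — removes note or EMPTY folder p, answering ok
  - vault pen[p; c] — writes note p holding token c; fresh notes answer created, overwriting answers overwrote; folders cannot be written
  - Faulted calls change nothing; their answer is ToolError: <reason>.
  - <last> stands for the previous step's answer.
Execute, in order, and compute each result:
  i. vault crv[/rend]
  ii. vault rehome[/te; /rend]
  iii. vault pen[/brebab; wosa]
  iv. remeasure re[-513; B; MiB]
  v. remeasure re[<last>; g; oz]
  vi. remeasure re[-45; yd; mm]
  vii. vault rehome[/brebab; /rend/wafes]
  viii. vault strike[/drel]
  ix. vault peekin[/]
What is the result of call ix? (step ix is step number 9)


Answer: [grosme, rend/, te]

Derivation:
$ vault crv p: /rend
= ok
$ vault rehome s: /te d: /rend
= ToolError: exists
$ vault pen p: /brebab c: wosa
= created
$ remeasure re v: -513 u_from: B u_to: MiB
= -513/1048576
$ remeasure re v: <last> u_from: g u_to: oz
= -1603125/92895717376
$ remeasure re v: -45 u_from: yd u_to: mm
= -41148
$ vault rehome s: /brebab d: /rend/wafes
= ok
$ vault strike p: /drel
= ok
$ vault peekin p: /
= [grosme, rend/, te]


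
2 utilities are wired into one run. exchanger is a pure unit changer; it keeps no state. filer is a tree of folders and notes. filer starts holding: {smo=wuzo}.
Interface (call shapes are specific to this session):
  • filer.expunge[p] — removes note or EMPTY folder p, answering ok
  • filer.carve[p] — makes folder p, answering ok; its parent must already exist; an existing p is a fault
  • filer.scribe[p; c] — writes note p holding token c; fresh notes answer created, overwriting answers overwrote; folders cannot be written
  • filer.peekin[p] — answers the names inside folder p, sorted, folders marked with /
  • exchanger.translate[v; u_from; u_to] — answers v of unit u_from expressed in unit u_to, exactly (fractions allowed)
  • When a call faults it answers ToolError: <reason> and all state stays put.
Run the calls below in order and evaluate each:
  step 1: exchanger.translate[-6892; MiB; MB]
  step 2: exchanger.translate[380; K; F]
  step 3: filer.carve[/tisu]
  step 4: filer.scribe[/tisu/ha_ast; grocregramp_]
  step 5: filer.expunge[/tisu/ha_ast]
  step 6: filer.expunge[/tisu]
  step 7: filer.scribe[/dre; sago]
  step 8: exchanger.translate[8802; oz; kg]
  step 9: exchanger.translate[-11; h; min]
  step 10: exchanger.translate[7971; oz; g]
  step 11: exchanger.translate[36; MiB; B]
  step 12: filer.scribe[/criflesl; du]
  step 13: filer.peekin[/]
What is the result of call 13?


Answer: [criflesl, dre, smo]

Derivation:
==> translate(v='-6892', u_from='MiB', u_to='MB')
<== -112918528/15625
==> translate(v='380', u_from='K', u_to='F')
<== 22433/100
==> carve(p='/tisu')
<== ok
==> scribe(p='/tisu/ha_ast', c='grocregramp_')
<== created
==> expunge(p='/tisu/ha_ast')
<== ok
==> expunge(p='/tisu')
<== ok
==> scribe(p='/dre', c='sago')
<== created
==> translate(v='8802', u_from='oz', u_to='kg')
<== 199626002037/800000000
==> translate(v='-11', u_from='h', u_to='min')
<== -660
==> translate(v='7971', u_from='oz', u_to='g')
<== 361558478127/1600000
==> translate(v='36', u_from='MiB', u_to='B')
<== 37748736
==> scribe(p='/criflesl', c='du')
<== created
==> peekin(p='/')
<== [criflesl, dre, smo]


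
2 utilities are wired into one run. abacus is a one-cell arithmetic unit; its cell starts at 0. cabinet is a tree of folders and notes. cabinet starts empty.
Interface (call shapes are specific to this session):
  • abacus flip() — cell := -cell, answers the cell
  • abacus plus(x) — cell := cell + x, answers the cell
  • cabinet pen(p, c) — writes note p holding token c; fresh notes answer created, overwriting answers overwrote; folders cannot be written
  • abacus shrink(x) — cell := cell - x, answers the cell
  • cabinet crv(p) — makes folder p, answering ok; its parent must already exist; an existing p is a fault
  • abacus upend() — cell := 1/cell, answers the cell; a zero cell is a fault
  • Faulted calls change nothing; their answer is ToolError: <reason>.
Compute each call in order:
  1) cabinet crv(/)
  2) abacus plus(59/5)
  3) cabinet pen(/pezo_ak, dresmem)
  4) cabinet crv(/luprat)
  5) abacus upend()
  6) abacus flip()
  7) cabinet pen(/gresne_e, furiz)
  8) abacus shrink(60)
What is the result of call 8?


==> cabinet crv(/)
<== ToolError: exists
==> abacus plus(59/5)
<== 59/5
==> cabinet pen(/pezo_ak, dresmem)
<== created
==> cabinet crv(/luprat)
<== ok
==> abacus upend()
<== 5/59
==> abacus flip()
<== -5/59
==> cabinet pen(/gresne_e, furiz)
<== created
==> abacus shrink(60)
<== -3545/59

Answer: -3545/59


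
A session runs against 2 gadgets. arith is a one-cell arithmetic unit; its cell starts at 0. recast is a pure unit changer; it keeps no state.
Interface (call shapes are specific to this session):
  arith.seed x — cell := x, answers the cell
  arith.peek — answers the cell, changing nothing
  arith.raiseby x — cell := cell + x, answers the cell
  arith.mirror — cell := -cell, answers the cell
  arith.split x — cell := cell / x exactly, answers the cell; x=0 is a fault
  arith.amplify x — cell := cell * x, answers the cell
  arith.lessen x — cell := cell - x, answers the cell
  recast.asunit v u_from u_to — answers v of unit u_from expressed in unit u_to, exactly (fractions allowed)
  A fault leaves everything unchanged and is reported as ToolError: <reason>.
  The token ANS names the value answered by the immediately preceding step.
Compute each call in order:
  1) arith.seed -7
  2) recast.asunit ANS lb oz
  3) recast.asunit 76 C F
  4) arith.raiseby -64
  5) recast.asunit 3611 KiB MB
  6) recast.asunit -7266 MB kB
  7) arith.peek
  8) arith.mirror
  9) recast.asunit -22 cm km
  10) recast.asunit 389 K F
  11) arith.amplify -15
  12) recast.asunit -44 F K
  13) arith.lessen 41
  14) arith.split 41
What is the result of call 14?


Answer: -1106/41

Derivation:
>> arith.seed(-7)
<< -7
>> recast.asunit(ANS, lb, oz)
<< -112
>> recast.asunit(76, C, F)
<< 844/5
>> arith.raiseby(-64)
<< -71
>> recast.asunit(3611, KiB, MB)
<< 57776/15625
>> recast.asunit(-7266, MB, kB)
<< -7266000
>> arith.peek()
<< -71
>> arith.mirror()
<< 71
>> recast.asunit(-22, cm, km)
<< -11/50000
>> recast.asunit(389, K, F)
<< 24053/100
>> arith.amplify(-15)
<< -1065
>> recast.asunit(-44, F, K)
<< 41567/180
>> arith.lessen(41)
<< -1106
>> arith.split(41)
<< -1106/41


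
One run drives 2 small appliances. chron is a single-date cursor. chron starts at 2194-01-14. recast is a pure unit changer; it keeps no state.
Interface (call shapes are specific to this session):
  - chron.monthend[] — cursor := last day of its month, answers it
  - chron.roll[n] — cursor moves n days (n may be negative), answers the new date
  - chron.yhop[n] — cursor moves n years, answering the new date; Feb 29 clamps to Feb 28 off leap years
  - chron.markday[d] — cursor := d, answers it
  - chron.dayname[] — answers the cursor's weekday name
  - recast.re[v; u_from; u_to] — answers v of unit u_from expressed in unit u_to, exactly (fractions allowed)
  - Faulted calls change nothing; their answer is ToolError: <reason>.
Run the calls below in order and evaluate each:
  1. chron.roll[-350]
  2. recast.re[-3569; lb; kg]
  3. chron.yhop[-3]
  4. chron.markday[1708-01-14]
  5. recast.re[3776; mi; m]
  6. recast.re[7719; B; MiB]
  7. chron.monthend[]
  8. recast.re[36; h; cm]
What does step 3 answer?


Act: roll[-350]
Obs: 2193-01-29
Act: re[-3569; lb; kg]
Obs: -161887116853/100000000
Act: yhop[-3]
Obs: 2190-01-29
Act: markday[1708-01-14]
Obs: 1708-01-14
Act: re[3776; mi; m]
Obs: 759610368/125
Act: re[7719; B; MiB]
Obs: 7719/1048576
Act: monthend[]
Obs: 1708-01-31
Act: re[36; h; cm]
Obs: ToolError: incompatible units

Answer: 2190-01-29


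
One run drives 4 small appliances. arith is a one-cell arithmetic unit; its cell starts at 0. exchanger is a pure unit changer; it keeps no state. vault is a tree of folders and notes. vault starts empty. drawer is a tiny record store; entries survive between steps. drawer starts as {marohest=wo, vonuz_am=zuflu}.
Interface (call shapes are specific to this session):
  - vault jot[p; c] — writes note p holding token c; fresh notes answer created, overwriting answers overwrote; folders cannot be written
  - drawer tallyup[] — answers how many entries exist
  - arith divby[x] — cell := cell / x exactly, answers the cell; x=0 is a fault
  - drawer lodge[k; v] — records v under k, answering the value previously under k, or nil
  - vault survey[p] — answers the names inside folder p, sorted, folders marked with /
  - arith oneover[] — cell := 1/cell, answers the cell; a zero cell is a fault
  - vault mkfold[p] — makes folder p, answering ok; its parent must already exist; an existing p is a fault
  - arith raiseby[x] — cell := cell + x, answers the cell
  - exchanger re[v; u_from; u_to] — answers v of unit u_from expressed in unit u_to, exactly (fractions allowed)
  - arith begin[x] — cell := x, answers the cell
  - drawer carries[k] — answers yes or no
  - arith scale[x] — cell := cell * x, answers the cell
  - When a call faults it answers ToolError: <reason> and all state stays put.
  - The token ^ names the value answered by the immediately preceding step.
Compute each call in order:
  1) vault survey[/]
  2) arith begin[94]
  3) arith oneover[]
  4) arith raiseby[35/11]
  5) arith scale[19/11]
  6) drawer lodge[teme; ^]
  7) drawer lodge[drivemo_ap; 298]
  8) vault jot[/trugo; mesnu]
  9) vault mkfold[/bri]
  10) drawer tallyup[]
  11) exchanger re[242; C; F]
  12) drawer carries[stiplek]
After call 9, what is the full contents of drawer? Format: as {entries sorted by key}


// vault survey(/) : []
// arith begin(94) : 94
// arith oneover() : 1/94
// arith raiseby(35/11) : 3301/1034
// arith scale(19/11) : 62719/11374
// drawer lodge(teme, ^) : nil
// drawer lodge(drivemo_ap, 298) : nil
// vault jot(/trugo, mesnu) : created
// vault mkfold(/bri) : ok
// drawer tallyup() : 4
// exchanger re(242, C, F) : 2338/5
// drawer carries(stiplek) : no

Answer: {drivemo_ap=298, marohest=wo, teme=62719/11374, vonuz_am=zuflu}


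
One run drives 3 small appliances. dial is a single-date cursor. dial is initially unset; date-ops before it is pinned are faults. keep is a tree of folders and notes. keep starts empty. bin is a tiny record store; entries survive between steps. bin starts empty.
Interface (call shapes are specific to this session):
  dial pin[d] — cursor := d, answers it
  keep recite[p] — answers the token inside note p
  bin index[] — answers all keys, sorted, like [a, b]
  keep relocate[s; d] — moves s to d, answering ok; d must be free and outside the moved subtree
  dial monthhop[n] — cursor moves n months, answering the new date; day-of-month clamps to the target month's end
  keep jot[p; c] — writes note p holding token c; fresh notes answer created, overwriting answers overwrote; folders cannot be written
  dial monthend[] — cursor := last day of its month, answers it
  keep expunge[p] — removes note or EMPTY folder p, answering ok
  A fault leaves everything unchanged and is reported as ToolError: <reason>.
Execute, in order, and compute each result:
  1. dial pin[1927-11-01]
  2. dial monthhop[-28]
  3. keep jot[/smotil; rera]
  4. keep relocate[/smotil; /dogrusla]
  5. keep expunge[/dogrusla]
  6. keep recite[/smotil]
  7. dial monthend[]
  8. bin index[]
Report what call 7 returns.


Answer: 1925-07-31

Derivation:
·→ dial pin(d→1927-11-01)
·← 1927-11-01
·→ dial monthhop(n→-28)
·← 1925-07-01
·→ keep jot(p→/smotil, c→rera)
·← created
·→ keep relocate(s→/smotil, d→/dogrusla)
·← ok
·→ keep expunge(p→/dogrusla)
·← ok
·→ keep recite(p→/smotil)
·← ToolError: not found
·→ dial monthend()
·← 1925-07-31
·→ bin index()
·← []
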